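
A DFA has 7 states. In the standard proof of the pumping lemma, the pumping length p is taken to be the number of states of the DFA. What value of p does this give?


Pumping lemma for regular languages (standard proof):
Take p = |Q|, the number of DFA states.
Any string of length >= |Q| passes through |Q|+1 states while reading its first |Q| symbols,
so by pigeonhole some state repeats, giving the loop that can be pumped.
Here |Q| = 7
Therefore the proof uses p = 7

7


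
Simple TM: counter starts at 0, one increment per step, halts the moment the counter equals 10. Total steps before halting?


Counter starts at 0. Counting sequence:
  Step 1: counter = 1
  Step 2: counter = 2
  Step 3: counter = 3
  Step 4: counter = 4
  Step 5: counter = 5
  Step 6: counter = 6
  ...
  Step 10: counter = 10
Counter reached 10 -> halt
Total steps = 10

10


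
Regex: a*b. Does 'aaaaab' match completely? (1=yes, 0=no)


Pattern: a*b
String: 'aaaaab'
Pattern requires: zero or more 'a's followed by exactly one 'b'
Found 5 leading 'a's
Remaining: 'b'
Remaining is exactly 'b' -> match
Result: 1

1


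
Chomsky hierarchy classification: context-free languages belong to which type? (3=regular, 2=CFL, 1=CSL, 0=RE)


Chomsky hierarchy levels:
  Type 3: Regular (DFA/NFA/regex)
  Type 2: Context-free (PDA)
  Type 1: Context-sensitive
  Type 0: Recursively enumerable (TM)
'context-free' corresponds to Type 2

2


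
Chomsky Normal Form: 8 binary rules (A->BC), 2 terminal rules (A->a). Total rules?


CNF allows two rule forms:
  A -> BC (binary): 8 rules
  A -> a (terminal): 2 rules
Total = 8 + 2 = 10

10


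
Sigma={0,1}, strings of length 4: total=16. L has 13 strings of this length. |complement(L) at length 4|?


Alphabet: {0,1}
String length: 4
Total strings of length 4 = 2^4 = 16
Strings in L = 13
Complement = total - |L|
= 16 - 13
= 3

3


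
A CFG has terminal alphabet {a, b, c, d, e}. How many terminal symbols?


Terminal symbols: a, b, c, d, e
Counting each: a (#1), b (#2), c (#3), d (#4), e (#5)
Total = 5

5


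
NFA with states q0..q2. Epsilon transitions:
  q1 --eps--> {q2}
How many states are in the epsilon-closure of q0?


Starting from q0
Initialize closure = {q0}
q0 has no outgoing epsilon transitions -> nothing to add
Final closure: {q0}
Size = 1

1


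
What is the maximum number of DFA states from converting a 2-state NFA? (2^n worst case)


NFA has 2 states
Subset construction: each DFA state = subset of NFA states
Maximum subsets = 2^2
2^2 = 4

4


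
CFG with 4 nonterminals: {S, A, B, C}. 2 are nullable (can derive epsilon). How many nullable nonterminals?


Nonterminals: {S, A, B, C}
A nonterminal is nullable if it can derive epsilon
Counting nullable nonterminals: 2
Total nullable = 2

2


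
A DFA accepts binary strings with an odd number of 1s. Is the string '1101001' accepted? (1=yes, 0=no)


DFA has 2 states: q_even (start, accept=no) and q_odd
Processing string '1101001' character by character:
  Position 0: read '1', 1-count=1 -> q_odd
  Position 1: read '1', 1-count=2 -> q_even
  Position 2: read '0', 1-count=2 -> q_even (no change)
  Position 3: read '1', 1-count=3 -> q_odd
  Position 4: read '0', 1-count=3 -> q_odd (no change)
  Position 5: read '0', 1-count=3 -> q_odd (no change)
  Position 6: read '1', 1-count=4 -> q_even
Final state: q_even, total 1s = 4 (even); the DFA requires an odd count -> reject

0


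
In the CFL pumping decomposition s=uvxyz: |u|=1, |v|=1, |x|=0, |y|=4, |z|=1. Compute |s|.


|s| = |u| + |v| + |x| + |y| + |z|
= 1 + 1 + 0 + 4 + 1
= 2 + 0 + 5
= 2 + 5
= 7

7


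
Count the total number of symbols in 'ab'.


String: 'ab'
Counting characters:
  'a' appears 1 time(s)
  'b' appears 1 time(s)
Total length = 1 + 1 = 2

2


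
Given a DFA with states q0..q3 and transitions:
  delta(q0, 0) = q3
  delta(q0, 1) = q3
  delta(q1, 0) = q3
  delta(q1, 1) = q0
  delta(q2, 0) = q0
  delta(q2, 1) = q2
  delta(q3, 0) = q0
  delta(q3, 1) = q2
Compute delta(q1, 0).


Looking up transition function:
delta(q1, 0) in the table
Row: q1, Column: 0
Result: q3

q3


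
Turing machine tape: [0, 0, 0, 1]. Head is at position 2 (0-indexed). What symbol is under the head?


Tape: [0, 0, 0, 1]
Positions: 0 1 2 3
Values:    0 0 0 1
Head at position 2
tape[2] = 0

0


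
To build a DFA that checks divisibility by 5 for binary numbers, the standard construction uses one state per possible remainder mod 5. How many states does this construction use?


Divisibility by 5 is tracked via the remainder mod 5: 0, 1, ..., 4
The construction assigns one state to each remainder
Number of remainders = 5

5


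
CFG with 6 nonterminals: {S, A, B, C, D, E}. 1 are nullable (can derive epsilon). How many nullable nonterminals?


Nonterminals: {S, A, B, C, D, E}
A nonterminal is nullable if it can derive epsilon
Counting nullable nonterminals: 1
Total nullable = 1

1


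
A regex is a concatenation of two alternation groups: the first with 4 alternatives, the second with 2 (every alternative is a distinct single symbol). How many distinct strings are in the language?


First group: 4 alternatives
Second group: 2 alternatives
Concatenation: each choice from group 1 pairs with each from group 2
Total = 4 x 2 = 8

8


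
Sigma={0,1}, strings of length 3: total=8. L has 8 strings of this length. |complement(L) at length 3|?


Alphabet: {0,1}
String length: 3
Total strings of length 3 = 2^3 = 8
Strings in L = 8
Complement = total - |L|
= 8 - 8
= 0

0


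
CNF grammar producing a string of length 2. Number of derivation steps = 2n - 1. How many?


Chomsky Normal Form derivation:
String length n = 2
Each step either:
  - Splits a nonterminal into two (n-1 such steps)
  - Converts a nonterminal to terminal (n such steps)
Total = (n-1) + n = 2n - 1
= 2(2) - 1
= 4 - 1
= 3

3


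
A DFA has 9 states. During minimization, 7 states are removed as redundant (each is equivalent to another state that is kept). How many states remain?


Original DFA: 9 states
Redundant states removed: 7
Minimized states = original - removed
= 9 - 7
= 2

2


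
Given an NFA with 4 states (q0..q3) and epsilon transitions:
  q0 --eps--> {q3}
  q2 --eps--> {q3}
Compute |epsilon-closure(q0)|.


Starting from q0
Initialize closure = {q0}
Follow epsilon from q0 -> add q3
Final closure: {q0, q3}
Size = 2

2


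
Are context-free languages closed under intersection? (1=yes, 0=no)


CFL closure properties:
  Closed under: union, concatenation, Kleene star
  NOT closed under: intersection, complement
Operation 'intersection' is in not-closed list -> No (not closed)

0


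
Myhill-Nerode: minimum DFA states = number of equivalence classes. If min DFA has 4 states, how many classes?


Myhill-Nerode theorem:
Number of equivalence classes = number of states in minimal DFA
Minimal DFA states = 4
Therefore equivalence classes = 4

4


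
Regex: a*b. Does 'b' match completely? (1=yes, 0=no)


Pattern: a*b
String: 'b'
Pattern requires: zero or more 'a's followed by exactly one 'b'
Found 0 leading 'a's
Remaining: 'b'
Remaining is exactly 'b' -> match
Result: 1

1


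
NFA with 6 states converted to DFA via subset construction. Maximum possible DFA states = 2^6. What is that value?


NFA has 6 states
Subset construction: each DFA state = subset of NFA states
Maximum subsets = 2^6
2^6 = 64

64


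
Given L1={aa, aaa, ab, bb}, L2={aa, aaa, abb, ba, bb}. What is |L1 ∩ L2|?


L1 = {aa, aaa, ab, bb}
L2 = {aa, aaa, abb, ba, bb}
Checking each string in L1 against L2:
  'aa': in L2? Yes
  'aaa': in L2? Yes
  'ab': in L2? No
  'bb': in L2? Yes
Intersection = {aa, aaa, bb}
|L1 ∩ L2| = 3

3


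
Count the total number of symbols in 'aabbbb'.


String: 'aabbbb'
Counting characters:
  'a' appears 2 time(s)
  'b' appears 4 time(s)
Total length = 2 + 4 = 6

6


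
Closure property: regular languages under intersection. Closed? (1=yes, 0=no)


Regular languages are closed under:
- Union (DFA product construction)
- Intersection (DFA product construction)
- Complement (swap accept/reject states)
- Concatenation (NFA construction)
- Kleene star (NFA construction)
intersection is in this list
Therefore: closed

1


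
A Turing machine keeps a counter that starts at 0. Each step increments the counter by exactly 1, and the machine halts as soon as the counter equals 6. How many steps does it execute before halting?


Counter starts at 0. Counting sequence:
  Step 1: counter = 1
  Step 2: counter = 2
  Step 3: counter = 3
  Step 4: counter = 4
  Step 5: counter = 5
  Step 6: counter = 6
Counter reached 6 -> halt
Total steps = 6

6


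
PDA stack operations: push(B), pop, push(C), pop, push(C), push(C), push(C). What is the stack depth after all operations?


Tracing stack operations:
  push(B) -> stack = [B], depth=1
  pop -> removed B, stack = [], depth=0
  push(C) -> stack = [C], depth=1
  pop -> removed C, stack = [], depth=0
  push(C) -> stack = [C], depth=1
  push(C) -> stack = [C,C], depth=2
  push(C) -> stack = [C,C,C], depth=3
Final depth = 3

3


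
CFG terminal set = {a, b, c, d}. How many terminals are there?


Terminal symbols: a, b, c, d
Counting each: a (#1), b (#2), c (#3), d (#4)
Total = 4

4


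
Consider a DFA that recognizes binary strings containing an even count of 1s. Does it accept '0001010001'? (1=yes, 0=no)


DFA has 2 states: q_even (start, accept=yes) and q_odd
Processing string '0001010001' character by character:
  Position 0: read '0', 1-count=0 -> q_even (no change)
  Position 1: read '0', 1-count=0 -> q_even (no change)
  Position 2: read '0', 1-count=0 -> q_even (no change)
  Position 3: read '1', 1-count=1 -> q_odd
  Position 4: read '0', 1-count=1 -> q_odd (no change)
  Position 5: read '1', 1-count=2 -> q_even
  Position 6: read '0', 1-count=2 -> q_even (no change)
  Position 7: read '0', 1-count=2 -> q_even (no change)
  Position 8: read '0', 1-count=2 -> q_even (no change)
  Position 9: read '1', 1-count=3 -> q_odd
Final state: q_odd, total 1s = 3 (odd); the DFA requires an even count -> reject

0


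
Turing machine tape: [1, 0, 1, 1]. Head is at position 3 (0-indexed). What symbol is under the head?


Tape: [1, 0, 1, 1]
Positions: 0 1 2 3
Values:    1 0 1 1
Head at position 3
tape[3] = 1

1


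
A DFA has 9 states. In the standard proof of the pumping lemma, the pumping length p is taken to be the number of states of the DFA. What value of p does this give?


Pumping lemma for regular languages (standard proof):
Take p = |Q|, the number of DFA states.
Any string of length >= |Q| passes through |Q|+1 states while reading its first |Q| symbols,
so by pigeonhole some state repeats, giving the loop that can be pumped.
Here |Q| = 9
Therefore the proof uses p = 9

9


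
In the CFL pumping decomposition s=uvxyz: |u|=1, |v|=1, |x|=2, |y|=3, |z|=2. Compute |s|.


|s| = |u| + |v| + |x| + |y| + |z|
= 1 + 1 + 2 + 3 + 2
= 2 + 2 + 5
= 4 + 5
= 9

9


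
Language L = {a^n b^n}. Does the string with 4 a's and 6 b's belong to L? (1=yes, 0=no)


Language requires equal numbers of a's and b's
PDA pushes for each 'a', pops for each 'b'
Number of a's = 4
Number of b's = 6
4 != 6 -> Reject

0


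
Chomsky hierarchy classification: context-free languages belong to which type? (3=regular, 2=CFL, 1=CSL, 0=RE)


Chomsky hierarchy levels:
  Type 3: Regular (DFA/NFA/regex)
  Type 2: Context-free (PDA)
  Type 1: Context-sensitive
  Type 0: Recursively enumerable (TM)
'context-free' corresponds to Type 2

2


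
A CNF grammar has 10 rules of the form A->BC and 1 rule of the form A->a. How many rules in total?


CNF allows two rule forms:
  A -> BC (binary): 10 rules
  A -> a (terminal): 1 rule
Total = 10 + 1 = 11

11


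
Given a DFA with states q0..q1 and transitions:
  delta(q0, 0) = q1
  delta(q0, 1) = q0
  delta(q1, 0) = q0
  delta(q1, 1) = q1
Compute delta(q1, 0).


Looking up transition function:
delta(q1, 0) in the table
Row: q1, Column: 0
Result: q0

q0


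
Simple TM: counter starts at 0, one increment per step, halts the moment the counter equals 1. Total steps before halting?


Counter starts at 0. Counting sequence:
  Step 1: counter = 1
Counter reached 1 -> halt
Total steps = 1

1


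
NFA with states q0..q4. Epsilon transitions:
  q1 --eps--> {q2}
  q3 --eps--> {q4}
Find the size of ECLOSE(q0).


Starting from q0
Initialize closure = {q0}
q0 has no outgoing epsilon transitions -> nothing to add
Final closure: {q0}
Size = 1

1


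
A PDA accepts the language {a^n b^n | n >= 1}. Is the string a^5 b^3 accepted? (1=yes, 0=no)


Language requires equal numbers of a's and b's
PDA pushes for each 'a', pops for each 'b'
Number of a's = 5
Number of b's = 3
5 != 3 -> Reject

0


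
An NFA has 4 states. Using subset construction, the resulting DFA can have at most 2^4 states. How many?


NFA has 4 states
Subset construction: each DFA state = subset of NFA states
Maximum subsets = 2^4
2^4 = 16

16


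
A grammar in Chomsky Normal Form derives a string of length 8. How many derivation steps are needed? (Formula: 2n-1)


Chomsky Normal Form derivation:
String length n = 8
Each step either:
  - Splits a nonterminal into two (n-1 such steps)
  - Converts a nonterminal to terminal (n such steps)
Total = (n-1) + n = 2n - 1
= 2(8) - 1
= 16 - 1
= 15

15


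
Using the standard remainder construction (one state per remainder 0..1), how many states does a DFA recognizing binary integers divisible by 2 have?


Divisibility by 2 is tracked via the remainder mod 2: 0, 1, ..., 1
The construction assigns one state to each remainder
Number of remainders = 2

2


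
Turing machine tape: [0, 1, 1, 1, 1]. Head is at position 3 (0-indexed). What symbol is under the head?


Tape: [0, 1, 1, 1, 1]
Positions: 0 1 2 3 4
Values:    0 1 1 1 1
Head at position 3
tape[3] = 1

1


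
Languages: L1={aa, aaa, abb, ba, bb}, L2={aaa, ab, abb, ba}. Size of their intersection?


L1 = {aa, aaa, abb, ba, bb}
L2 = {aaa, ab, abb, ba}
Checking each string in L1 against L2:
  'aa': in L2? No
  'aaa': in L2? Yes
  'abb': in L2? Yes
  'ba': in L2? Yes
  'bb': in L2? No
Intersection = {aaa, abb, ba}
|L1 ∩ L2| = 3

3


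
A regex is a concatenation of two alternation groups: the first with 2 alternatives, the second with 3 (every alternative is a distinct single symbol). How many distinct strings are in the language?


First group: 2 alternatives
Second group: 3 alternatives
Concatenation: each choice from group 1 pairs with each from group 2
Total = 2 x 3 = 6

6


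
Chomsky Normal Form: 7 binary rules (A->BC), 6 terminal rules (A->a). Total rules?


CNF allows two rule forms:
  A -> BC (binary): 7 rules
  A -> a (terminal): 6 rules
Total = 7 + 6 = 13

13


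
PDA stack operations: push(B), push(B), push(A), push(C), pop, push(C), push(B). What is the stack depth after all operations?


Tracing stack operations:
  push(B) -> stack = [B], depth=1
  push(B) -> stack = [B,B], depth=2
  push(A) -> stack = [B,B,A], depth=3
  push(C) -> stack = [B,B,A,C], depth=4
  pop -> removed C, stack = [B,B,A], depth=3
  push(C) -> stack = [B,B,A,C], depth=4
  push(B) -> stack = [B,B,A,C,B], depth=5
Final depth = 5

5


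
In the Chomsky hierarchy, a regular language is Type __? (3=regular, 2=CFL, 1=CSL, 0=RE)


Chomsky hierarchy levels:
  Type 3: Regular (DFA/NFA/regex)
  Type 2: Context-free (PDA)
  Type 1: Context-sensitive
  Type 0: Recursively enumerable (TM)
'regular' corresponds to Type 3

3


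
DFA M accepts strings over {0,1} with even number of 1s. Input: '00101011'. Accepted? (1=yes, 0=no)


DFA has 2 states: q_even (start, accept=yes) and q_odd
Processing string '00101011' character by character:
  Position 0: read '0', 1-count=0 -> q_even (no change)
  Position 1: read '0', 1-count=0 -> q_even (no change)
  Position 2: read '1', 1-count=1 -> q_odd
  Position 3: read '0', 1-count=1 -> q_odd (no change)
  Position 4: read '1', 1-count=2 -> q_even
  Position 5: read '0', 1-count=2 -> q_even (no change)
  Position 6: read '1', 1-count=3 -> q_odd
  Position 7: read '1', 1-count=4 -> q_even
Final state: q_even, total 1s = 4 (even); the DFA requires an even count -> accept

1


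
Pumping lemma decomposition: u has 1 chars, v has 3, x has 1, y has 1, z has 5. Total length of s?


|s| = |u| + |v| + |x| + |y| + |z|
= 1 + 3 + 1 + 1 + 5
= 4 + 1 + 6
= 5 + 6
= 11

11


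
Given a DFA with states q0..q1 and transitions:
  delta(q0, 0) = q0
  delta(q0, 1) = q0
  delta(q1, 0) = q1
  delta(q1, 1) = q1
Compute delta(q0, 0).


Looking up transition function:
delta(q0, 0) in the table
Row: q0, Column: 0
Result: q0

q0


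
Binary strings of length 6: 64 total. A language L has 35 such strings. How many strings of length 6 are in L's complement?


Alphabet: {0,1}
String length: 6
Total strings of length 6 = 2^6 = 64
Strings in L = 35
Complement = total - |L|
= 64 - 35
= 29

29


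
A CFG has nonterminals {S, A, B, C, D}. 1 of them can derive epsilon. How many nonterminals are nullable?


Nonterminals: {S, A, B, C, D}
A nonterminal is nullable if it can derive epsilon
Counting nullable nonterminals: 1
Total nullable = 1

1


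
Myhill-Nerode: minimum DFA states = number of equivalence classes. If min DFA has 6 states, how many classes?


Myhill-Nerode theorem:
Number of equivalence classes = number of states in minimal DFA
Minimal DFA states = 6
Therefore equivalence classes = 6

6


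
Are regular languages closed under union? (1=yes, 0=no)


Regular languages are closed under:
- Union (DFA product construction)
- Intersection (DFA product construction)
- Complement (swap accept/reject states)
- Concatenation (NFA construction)
- Kleene star (NFA construction)
union is in this list
Therefore: closed

1


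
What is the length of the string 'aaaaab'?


String: 'aaaaab'
Counting characters:
  'a' appears 5 time(s)
  'b' appears 1 time(s)
Total length = 5 + 1 = 6

6


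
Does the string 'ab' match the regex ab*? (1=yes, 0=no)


Pattern: ab*
String: 'ab'
Pattern requires: exactly one 'a' followed by zero or more 'b's
First char is 'a' -> OK
Rest 'b': all b's? Yes
Result: 1

1


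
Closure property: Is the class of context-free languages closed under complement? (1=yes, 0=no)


CFL closure properties:
  Closed under: union, concatenation, Kleene star
  NOT closed under: intersection, complement
Operation 'complement' is in not-closed list -> No (not closed)

0


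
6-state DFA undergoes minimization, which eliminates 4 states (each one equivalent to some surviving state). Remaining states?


Original DFA: 6 states
Redundant states removed: 4
Minimized states = original - removed
= 6 - 4
= 2

2


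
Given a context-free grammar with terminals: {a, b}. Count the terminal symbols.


Terminal symbols: a, b
Counting each: a (#1), b (#2)
Total = 2

2


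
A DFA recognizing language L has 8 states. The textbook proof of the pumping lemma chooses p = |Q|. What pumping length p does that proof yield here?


Pumping lemma for regular languages (standard proof):
Take p = |Q|, the number of DFA states.
Any string of length >= |Q| passes through |Q|+1 states while reading its first |Q| symbols,
so by pigeonhole some state repeats, giving the loop that can be pumped.
Here |Q| = 8
Therefore the proof uses p = 8

8


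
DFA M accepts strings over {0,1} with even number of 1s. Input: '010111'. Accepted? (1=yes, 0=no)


DFA has 2 states: q_even (start, accept=yes) and q_odd
Processing string '010111' character by character:
  Position 0: read '0', 1-count=0 -> q_even (no change)
  Position 1: read '1', 1-count=1 -> q_odd
  Position 2: read '0', 1-count=1 -> q_odd (no change)
  Position 3: read '1', 1-count=2 -> q_even
  Position 4: read '1', 1-count=3 -> q_odd
  Position 5: read '1', 1-count=4 -> q_even
Final state: q_even, total 1s = 4 (even); the DFA requires an even count -> accept

1


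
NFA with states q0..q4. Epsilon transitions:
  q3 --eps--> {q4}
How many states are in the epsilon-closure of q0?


Starting from q0
Initialize closure = {q0}
q0 has no outgoing epsilon transitions -> nothing to add
Final closure: {q0}
Size = 1

1


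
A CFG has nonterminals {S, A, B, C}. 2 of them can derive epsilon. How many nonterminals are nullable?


Nonterminals: {S, A, B, C}
A nonterminal is nullable if it can derive epsilon
Counting nullable nonterminals: 2
Total nullable = 2

2


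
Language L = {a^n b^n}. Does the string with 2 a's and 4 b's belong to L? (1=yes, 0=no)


Language requires equal numbers of a's and b's
PDA pushes for each 'a', pops for each 'b'
Number of a's = 2
Number of b's = 4
2 != 4 -> Reject

0


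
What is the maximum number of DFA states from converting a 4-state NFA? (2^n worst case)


NFA has 4 states
Subset construction: each DFA state = subset of NFA states
Maximum subsets = 2^4
2^4 = 16

16


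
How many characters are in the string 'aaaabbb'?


String: 'aaaabbb'
Counting characters:
  'a' appears 4 time(s)
  'b' appears 3 time(s)
Total length = 4 + 3 = 7

7


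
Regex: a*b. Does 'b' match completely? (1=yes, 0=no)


Pattern: a*b
String: 'b'
Pattern requires: zero or more 'a's followed by exactly one 'b'
Found 0 leading 'a's
Remaining: 'b'
Remaining is exactly 'b' -> match
Result: 1

1


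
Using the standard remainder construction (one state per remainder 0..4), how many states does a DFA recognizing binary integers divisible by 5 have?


Divisibility by 5 is tracked via the remainder mod 5: 0, 1, ..., 4
The construction assigns one state to each remainder
Number of remainders = 5

5


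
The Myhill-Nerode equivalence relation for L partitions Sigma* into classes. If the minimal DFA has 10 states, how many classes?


Myhill-Nerode theorem:
Number of equivalence classes = number of states in minimal DFA
Minimal DFA states = 10
Therefore equivalence classes = 10

10


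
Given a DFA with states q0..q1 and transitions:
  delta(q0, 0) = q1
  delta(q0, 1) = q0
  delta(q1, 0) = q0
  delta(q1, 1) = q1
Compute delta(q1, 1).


Looking up transition function:
delta(q1, 1) in the table
Row: q1, Column: 1
Result: q1

q1


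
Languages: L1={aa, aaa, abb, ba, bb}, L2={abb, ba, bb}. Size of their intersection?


L1 = {aa, aaa, abb, ba, bb}
L2 = {abb, ba, bb}
Checking each string in L1 against L2:
  'aa': in L2? No
  'aaa': in L2? No
  'abb': in L2? Yes
  'ba': in L2? Yes
  'bb': in L2? Yes
Intersection = {abb, ba, bb}
|L1 ∩ L2| = 3

3


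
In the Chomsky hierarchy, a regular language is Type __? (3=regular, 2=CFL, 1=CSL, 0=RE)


Chomsky hierarchy levels:
  Type 3: Regular (DFA/NFA/regex)
  Type 2: Context-free (PDA)
  Type 1: Context-sensitive
  Type 0: Recursively enumerable (TM)
'regular' corresponds to Type 3

3


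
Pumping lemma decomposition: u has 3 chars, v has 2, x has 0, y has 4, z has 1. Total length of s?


|s| = |u| + |v| + |x| + |y| + |z|
= 3 + 2 + 0 + 4 + 1
= 5 + 0 + 5
= 5 + 5
= 10

10


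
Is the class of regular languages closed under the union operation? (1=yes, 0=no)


Regular languages are closed under:
- Union (DFA product construction)
- Intersection (DFA product construction)
- Complement (swap accept/reject states)
- Concatenation (NFA construction)
- Kleene star (NFA construction)
union is in this list
Therefore: closed

1


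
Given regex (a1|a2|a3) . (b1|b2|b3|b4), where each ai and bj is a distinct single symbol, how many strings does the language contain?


First group: 3 alternatives
Second group: 4 alternatives
Concatenation: each choice from group 1 pairs with each from group 2
Total = 3 x 4 = 12

12


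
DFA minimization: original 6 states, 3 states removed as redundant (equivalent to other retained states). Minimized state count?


Original DFA: 6 states
Redundant states removed: 3
Minimized states = original - removed
= 6 - 3
= 3

3


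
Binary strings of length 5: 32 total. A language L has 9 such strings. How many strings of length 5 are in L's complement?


Alphabet: {0,1}
String length: 5
Total strings of length 5 = 2^5 = 32
Strings in L = 9
Complement = total - |L|
= 32 - 9
= 23

23


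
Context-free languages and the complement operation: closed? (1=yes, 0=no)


CFL closure properties:
  Closed under: union, concatenation, Kleene star
  NOT closed under: intersection, complement
Operation 'complement' is in not-closed list -> No (not closed)

0


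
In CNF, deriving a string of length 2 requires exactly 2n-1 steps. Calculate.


Chomsky Normal Form derivation:
String length n = 2
Each step either:
  - Splits a nonterminal into two (n-1 such steps)
  - Converts a nonterminal to terminal (n such steps)
Total = (n-1) + n = 2n - 1
= 2(2) - 1
= 4 - 1
= 3

3


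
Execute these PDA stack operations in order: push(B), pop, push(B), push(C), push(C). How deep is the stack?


Tracing stack operations:
  push(B) -> stack = [B], depth=1
  pop -> removed B, stack = [], depth=0
  push(B) -> stack = [B], depth=1
  push(C) -> stack = [B,C], depth=2
  push(C) -> stack = [B,C,C], depth=3
Final depth = 3

3


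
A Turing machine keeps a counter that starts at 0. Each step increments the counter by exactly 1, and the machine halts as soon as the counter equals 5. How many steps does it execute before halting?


Counter starts at 0. Counting sequence:
  Step 1: counter = 1
  Step 2: counter = 2
  Step 3: counter = 3
  Step 4: counter = 4
  Step 5: counter = 5
Counter reached 5 -> halt
Total steps = 5

5


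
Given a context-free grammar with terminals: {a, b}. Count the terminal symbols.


Terminal symbols: a, b
Counting each: a (#1), b (#2)
Total = 2

2


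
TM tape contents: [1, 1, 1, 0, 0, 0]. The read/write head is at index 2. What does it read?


Tape: [1, 1, 1, 0, 0, 0]
Positions: 0 1 2 3 4 5
Values:    1 1 1 0 0 0
Head at position 2
tape[2] = 1

1


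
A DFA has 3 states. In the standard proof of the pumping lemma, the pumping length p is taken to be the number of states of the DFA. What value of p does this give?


Pumping lemma for regular languages (standard proof):
Take p = |Q|, the number of DFA states.
Any string of length >= |Q| passes through |Q|+1 states while reading its first |Q| symbols,
so by pigeonhole some state repeats, giving the loop that can be pumped.
Here |Q| = 3
Therefore the proof uses p = 3

3


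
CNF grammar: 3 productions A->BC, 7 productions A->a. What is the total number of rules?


CNF allows two rule forms:
  A -> BC (binary): 3 rules
  A -> a (terminal): 7 rules
Total = 3 + 7 = 10

10


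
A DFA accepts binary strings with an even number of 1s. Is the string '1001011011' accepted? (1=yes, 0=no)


DFA has 2 states: q_even (start, accept=yes) and q_odd
Processing string '1001011011' character by character:
  Position 0: read '1', 1-count=1 -> q_odd
  Position 1: read '0', 1-count=1 -> q_odd (no change)
  Position 2: read '0', 1-count=1 -> q_odd (no change)
  Position 3: read '1', 1-count=2 -> q_even
  Position 4: read '0', 1-count=2 -> q_even (no change)
  Position 5: read '1', 1-count=3 -> q_odd
  Position 6: read '1', 1-count=4 -> q_even
  Position 7: read '0', 1-count=4 -> q_even (no change)
  Position 8: read '1', 1-count=5 -> q_odd
  Position 9: read '1', 1-count=6 -> q_even
Final state: q_even, total 1s = 6 (even); the DFA requires an even count -> accept

1


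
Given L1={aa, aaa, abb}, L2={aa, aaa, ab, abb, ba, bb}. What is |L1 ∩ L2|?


L1 = {aa, aaa, abb}
L2 = {aa, aaa, ab, abb, ba, bb}
Checking each string in L1 against L2:
  'aa': in L2? Yes
  'aaa': in L2? Yes
  'abb': in L2? Yes
Intersection = {aa, aaa, abb}
|L1 ∩ L2| = 3

3


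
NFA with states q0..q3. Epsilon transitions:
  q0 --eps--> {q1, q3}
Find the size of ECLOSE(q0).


Starting from q0
Initialize closure = {q0}
Follow epsilon from q0 -> add q1
Follow epsilon from q0 -> add q3
Final closure: {q0, q1, q3}
Size = 3

3


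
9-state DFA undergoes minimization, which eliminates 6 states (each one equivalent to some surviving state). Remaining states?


Original DFA: 9 states
Redundant states removed: 6
Minimized states = original - removed
= 9 - 6
= 3

3


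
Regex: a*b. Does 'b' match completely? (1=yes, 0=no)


Pattern: a*b
String: 'b'
Pattern requires: zero or more 'a's followed by exactly one 'b'
Found 0 leading 'a's
Remaining: 'b'
Remaining is exactly 'b' -> match
Result: 1

1


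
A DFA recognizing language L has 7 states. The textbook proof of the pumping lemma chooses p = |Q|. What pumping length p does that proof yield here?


Pumping lemma for regular languages (standard proof):
Take p = |Q|, the number of DFA states.
Any string of length >= |Q| passes through |Q|+1 states while reading its first |Q| symbols,
so by pigeonhole some state repeats, giving the loop that can be pumped.
Here |Q| = 7
Therefore the proof uses p = 7

7


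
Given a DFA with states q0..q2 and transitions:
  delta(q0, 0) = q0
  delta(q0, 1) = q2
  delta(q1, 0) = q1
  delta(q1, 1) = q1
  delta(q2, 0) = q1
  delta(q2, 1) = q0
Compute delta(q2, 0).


Looking up transition function:
delta(q2, 0) in the table
Row: q2, Column: 0
Result: q1

q1


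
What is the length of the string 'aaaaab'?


String: 'aaaaab'
Counting characters:
  'a' appears 5 time(s)
  'b' appears 1 time(s)
Total length = 5 + 1 = 6

6


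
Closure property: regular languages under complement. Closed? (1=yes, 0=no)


Regular languages are closed under:
- Union (DFA product construction)
- Intersection (DFA product construction)
- Complement (swap accept/reject states)
- Concatenation (NFA construction)
- Kleene star (NFA construction)
complement is in this list
Therefore: closed

1


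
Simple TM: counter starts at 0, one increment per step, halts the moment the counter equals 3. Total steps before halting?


Counter starts at 0. Counting sequence:
  Step 1: counter = 1
  Step 2: counter = 2
  Step 3: counter = 3
Counter reached 3 -> halt
Total steps = 3

3


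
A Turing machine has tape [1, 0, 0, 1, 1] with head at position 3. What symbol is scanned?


Tape: [1, 0, 0, 1, 1]
Positions: 0 1 2 3 4
Values:    1 0 0 1 1
Head at position 3
tape[3] = 1

1


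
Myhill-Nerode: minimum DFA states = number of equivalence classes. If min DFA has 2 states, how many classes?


Myhill-Nerode theorem:
Number of equivalence classes = number of states in minimal DFA
Minimal DFA states = 2
Therefore equivalence classes = 2

2


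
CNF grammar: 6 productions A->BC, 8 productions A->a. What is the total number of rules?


CNF allows two rule forms:
  A -> BC (binary): 6 rules
  A -> a (terminal): 8 rules
Total = 6 + 8 = 14

14


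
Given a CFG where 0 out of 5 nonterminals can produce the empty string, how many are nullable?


Nonterminals: {S, A, B, C, D}
A nonterminal is nullable if it can derive epsilon
Counting nullable nonterminals: 0
Total nullable = 0

0


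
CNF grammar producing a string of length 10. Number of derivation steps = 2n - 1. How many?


Chomsky Normal Form derivation:
String length n = 10
Each step either:
  - Splits a nonterminal into two (n-1 such steps)
  - Converts a nonterminal to terminal (n such steps)
Total = (n-1) + n = 2n - 1
= 2(10) - 1
= 20 - 1
= 19

19


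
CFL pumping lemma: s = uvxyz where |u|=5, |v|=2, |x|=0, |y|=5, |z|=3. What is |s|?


|s| = |u| + |v| + |x| + |y| + |z|
= 5 + 2 + 0 + 5 + 3
= 7 + 0 + 8
= 7 + 8
= 15

15


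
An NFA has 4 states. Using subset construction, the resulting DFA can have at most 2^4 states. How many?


NFA has 4 states
Subset construction: each DFA state = subset of NFA states
Maximum subsets = 2^4
2^4 = 16

16


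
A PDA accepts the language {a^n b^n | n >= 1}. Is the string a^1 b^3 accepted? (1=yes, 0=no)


Language requires equal numbers of a's and b's
PDA pushes for each 'a', pops for each 'b'
Number of a's = 1
Number of b's = 3
1 != 3 -> Reject

0


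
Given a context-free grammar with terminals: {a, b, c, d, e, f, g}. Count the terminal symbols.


Terminal symbols: a, b, c, d, e, f, g
Counting each: a (#1), b (#2), c (#3), d (#4), e (#5), f (#6), g (#7)
Total = 7

7


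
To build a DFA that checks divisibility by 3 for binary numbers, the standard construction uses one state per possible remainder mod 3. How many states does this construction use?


Divisibility by 3 is tracked via the remainder mod 3: 0, 1, ..., 2
The construction assigns one state to each remainder
Number of remainders = 3

3


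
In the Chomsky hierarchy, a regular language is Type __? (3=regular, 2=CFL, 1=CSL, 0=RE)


Chomsky hierarchy levels:
  Type 3: Regular (DFA/NFA/regex)
  Type 2: Context-free (PDA)
  Type 1: Context-sensitive
  Type 0: Recursively enumerable (TM)
'regular' corresponds to Type 3

3


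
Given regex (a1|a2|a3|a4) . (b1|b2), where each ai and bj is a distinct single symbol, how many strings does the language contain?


First group: 4 alternatives
Second group: 2 alternatives
Concatenation: each choice from group 1 pairs with each from group 2
Total = 4 x 2 = 8

8


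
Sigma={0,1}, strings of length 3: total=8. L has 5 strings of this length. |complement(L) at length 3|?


Alphabet: {0,1}
String length: 3
Total strings of length 3 = 2^3 = 8
Strings in L = 5
Complement = total - |L|
= 8 - 5
= 3

3


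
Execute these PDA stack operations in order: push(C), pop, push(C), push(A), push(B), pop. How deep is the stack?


Tracing stack operations:
  push(C) -> stack = [C], depth=1
  pop -> removed C, stack = [], depth=0
  push(C) -> stack = [C], depth=1
  push(A) -> stack = [C,A], depth=2
  push(B) -> stack = [C,A,B], depth=3
  pop -> removed B, stack = [C,A], depth=2
Final depth = 2

2


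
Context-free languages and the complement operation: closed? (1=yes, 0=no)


CFL closure properties:
  Closed under: union, concatenation, Kleene star
  NOT closed under: intersection, complement
Operation 'complement' is in not-closed list -> No (not closed)

0


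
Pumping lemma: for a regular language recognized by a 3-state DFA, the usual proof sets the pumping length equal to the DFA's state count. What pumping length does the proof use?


Pumping lemma for regular languages (standard proof):
Take p = |Q|, the number of DFA states.
Any string of length >= |Q| passes through |Q|+1 states while reading its first |Q| symbols,
so by pigeonhole some state repeats, giving the loop that can be pumped.
Here |Q| = 3
Therefore the proof uses p = 3

3


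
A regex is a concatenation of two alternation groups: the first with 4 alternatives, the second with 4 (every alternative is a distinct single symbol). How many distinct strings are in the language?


First group: 4 alternatives
Second group: 4 alternatives
Concatenation: each choice from group 1 pairs with each from group 2
Total = 4 x 4 = 16

16


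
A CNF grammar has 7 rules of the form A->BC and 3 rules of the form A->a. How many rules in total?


CNF allows two rule forms:
  A -> BC (binary): 7 rules
  A -> a (terminal): 3 rules
Total = 7 + 3 = 10

10


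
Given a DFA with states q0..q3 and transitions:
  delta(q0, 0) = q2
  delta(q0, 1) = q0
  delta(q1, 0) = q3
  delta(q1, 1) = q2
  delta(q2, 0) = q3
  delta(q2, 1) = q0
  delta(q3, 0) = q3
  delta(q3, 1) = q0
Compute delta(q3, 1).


Looking up transition function:
delta(q3, 1) in the table
Row: q3, Column: 1
Result: q0

q0


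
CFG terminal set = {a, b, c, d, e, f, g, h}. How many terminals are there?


Terminal symbols: a, b, c, d, e, f, g, h
Counting each: a (#1), b (#2), c (#3), d (#4), e (#5), f (#6), g (#7), h (#8)
Total = 8

8


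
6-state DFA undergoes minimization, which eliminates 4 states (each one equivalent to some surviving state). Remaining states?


Original DFA: 6 states
Redundant states removed: 4
Minimized states = original - removed
= 6 - 4
= 2

2


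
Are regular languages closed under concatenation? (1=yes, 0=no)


Regular languages are closed under all standard operations:
- Union: Yes (product construction)
- Intersection: Yes (product construction)
- Complement: Yes (swap accept/reject)
- Concatenation: Yes (NFA construction)
Operation: concatenation -> Closed

1


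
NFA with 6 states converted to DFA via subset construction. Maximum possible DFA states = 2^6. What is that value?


NFA has 6 states
Subset construction: each DFA state = subset of NFA states
Maximum subsets = 2^6
2^6 = 64

64


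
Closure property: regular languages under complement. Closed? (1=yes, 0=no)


Regular languages are closed under:
- Union (DFA product construction)
- Intersection (DFA product construction)
- Complement (swap accept/reject states)
- Concatenation (NFA construction)
- Kleene star (NFA construction)
complement is in this list
Therefore: closed

1


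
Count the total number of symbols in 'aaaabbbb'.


String: 'aaaabbbb'
Counting characters:
  'a' appears 4 time(s)
  'b' appears 4 time(s)
Total length = 4 + 4 = 8

8


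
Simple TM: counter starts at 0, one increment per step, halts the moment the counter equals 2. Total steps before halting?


Counter starts at 0. Counting sequence:
  Step 1: counter = 1
  Step 2: counter = 2
Counter reached 2 -> halt
Total steps = 2

2


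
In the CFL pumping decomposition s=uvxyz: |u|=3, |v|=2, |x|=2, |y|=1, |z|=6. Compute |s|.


|s| = |u| + |v| + |x| + |y| + |z|
= 3 + 2 + 2 + 1 + 6
= 5 + 2 + 7
= 7 + 7
= 14

14


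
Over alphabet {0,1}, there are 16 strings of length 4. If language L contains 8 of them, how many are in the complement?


Alphabet: {0,1}
String length: 4
Total strings of length 4 = 2^4 = 16
Strings in L = 8
Complement = total - |L|
= 16 - 8
= 8

8


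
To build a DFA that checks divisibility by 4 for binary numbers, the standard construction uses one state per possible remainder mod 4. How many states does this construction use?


Divisibility by 4 is tracked via the remainder mod 4: 0, 1, ..., 3
The construction assigns one state to each remainder
Number of remainders = 4

4


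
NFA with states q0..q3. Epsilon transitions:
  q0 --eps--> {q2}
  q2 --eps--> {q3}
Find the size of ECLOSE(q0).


Starting from q0
Initialize closure = {q0}
Follow epsilon from q0 -> add q2
Follow epsilon from q2 -> add q3
Final closure: {q0, q2, q3}
Size = 3

3


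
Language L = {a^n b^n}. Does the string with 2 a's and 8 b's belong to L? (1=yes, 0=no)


Language requires equal numbers of a's and b's
PDA pushes for each 'a', pops for each 'b'
Number of a's = 2
Number of b's = 8
2 != 8 -> Reject

0


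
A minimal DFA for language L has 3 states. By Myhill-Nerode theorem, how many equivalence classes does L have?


Myhill-Nerode theorem:
Number of equivalence classes = number of states in minimal DFA
Minimal DFA states = 3
Therefore equivalence classes = 3

3


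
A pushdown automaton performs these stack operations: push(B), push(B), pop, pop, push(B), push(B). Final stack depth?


Tracing stack operations:
  push(B) -> stack = [B], depth=1
  push(B) -> stack = [B,B], depth=2
  pop -> removed B, stack = [B], depth=1
  pop -> removed B, stack = [], depth=0
  push(B) -> stack = [B], depth=1
  push(B) -> stack = [B,B], depth=2
Final depth = 2

2


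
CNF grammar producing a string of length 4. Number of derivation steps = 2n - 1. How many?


Chomsky Normal Form derivation:
String length n = 4
Each step either:
  - Splits a nonterminal into two (n-1 such steps)
  - Converts a nonterminal to terminal (n such steps)
Total = (n-1) + n = 2n - 1
= 2(4) - 1
= 8 - 1
= 7

7


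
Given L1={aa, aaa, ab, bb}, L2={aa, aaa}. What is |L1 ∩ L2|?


L1 = {aa, aaa, ab, bb}
L2 = {aa, aaa}
Checking each string in L1 against L2:
  'aa': in L2? Yes
  'aaa': in L2? Yes
  'ab': in L2? No
  'bb': in L2? No
Intersection = {aa, aaa}
|L1 ∩ L2| = 2

2


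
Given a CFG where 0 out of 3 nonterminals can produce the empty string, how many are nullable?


Nonterminals: {S, A, B}
A nonterminal is nullable if it can derive epsilon
Counting nullable nonterminals: 0
Total nullable = 0

0
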